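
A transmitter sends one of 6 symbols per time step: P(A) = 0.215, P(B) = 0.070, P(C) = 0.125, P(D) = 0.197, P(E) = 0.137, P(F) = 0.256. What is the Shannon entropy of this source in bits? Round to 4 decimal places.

H = −Σ pᵢ log₂ pᵢ.
−0.215·log₂(0.215) = 0.4768
−0.070·log₂(0.070) = 0.2686
−0.125·log₂(0.125) = 0.3750
−0.197·log₂(0.197) = 0.4617
−0.137·log₂(0.137) = 0.3929
−0.256·log₂(0.256) = 0.5032
Sum ≈ 2.4782 → 2.4782 bits.

2.4782 bits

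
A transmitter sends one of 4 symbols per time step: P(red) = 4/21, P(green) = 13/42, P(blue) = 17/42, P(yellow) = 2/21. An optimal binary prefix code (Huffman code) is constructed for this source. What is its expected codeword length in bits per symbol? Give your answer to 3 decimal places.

1.881 bits/symbol

Repeatedly combine the two least-probable nodes; the expected code length is the sum of the merged weights.
merge 2/21 + 4/21 → 2/7
merge 2/7 + 13/42 → 25/42
merge 17/42 + 25/42 → 1
L = 2/7 + 25/42 + 1 = 79/42 ≈ 1.881 bits/symbol.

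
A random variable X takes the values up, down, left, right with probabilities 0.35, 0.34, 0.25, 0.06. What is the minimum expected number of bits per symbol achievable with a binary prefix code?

1.96 bits/symbol

Repeatedly combine the two least-probable nodes; the expected code length is the sum of the merged weights.
merge 3/50 + 1/4 → 31/100
merge 31/100 + 17/50 → 13/20
merge 7/20 + 13/20 → 1
L = 31/100 + 13/20 + 1 = 49/25 = 1.96 bits/symbol.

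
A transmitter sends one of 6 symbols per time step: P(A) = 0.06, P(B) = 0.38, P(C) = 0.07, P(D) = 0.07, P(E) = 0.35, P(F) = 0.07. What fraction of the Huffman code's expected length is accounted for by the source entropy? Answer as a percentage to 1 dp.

Entropy H = −Σ p log₂ p ≈ 2.1098 bits.
Huffman merges: 3/50+7/100→13/100; 7/100+7/100→7/50; 13/100+7/50→27/100; 27/100+7/20→31/50; 19/50+31/50→1. L = 54/25 ≈ 2.1600.
Efficiency = H/L = 2.1098/2.1600 = 97.7%.

97.7%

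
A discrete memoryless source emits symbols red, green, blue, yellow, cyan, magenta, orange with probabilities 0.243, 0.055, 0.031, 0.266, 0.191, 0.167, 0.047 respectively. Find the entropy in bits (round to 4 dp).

2.4844 bits

H = −Σ pᵢ log₂ pᵢ.
−0.243·log₂(0.243) = 0.4960
−0.055·log₂(0.055) = 0.2301
−0.031·log₂(0.031) = 0.1554
−0.266·log₂(0.266) = 0.5082
−0.191·log₂(0.191) = 0.4562
−0.167·log₂(0.167) = 0.4312
−0.047·log₂(0.047) = 0.2073
Sum ≈ 2.4844 → 2.4844 bits.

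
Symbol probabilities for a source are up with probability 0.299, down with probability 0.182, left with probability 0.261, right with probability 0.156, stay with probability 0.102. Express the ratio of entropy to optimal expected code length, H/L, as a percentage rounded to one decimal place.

98.7%

Entropy H = −Σ p log₂ p ≈ 2.2280 bits.
Huffman merges: 51/500+39/250→129/500; 91/500+129/500→11/25; 261/1000+299/1000→14/25; 11/25+14/25→1. L = 1129/500 ≈ 2.2580.
Efficiency = H/L = 2.2280/2.2580 = 98.7%.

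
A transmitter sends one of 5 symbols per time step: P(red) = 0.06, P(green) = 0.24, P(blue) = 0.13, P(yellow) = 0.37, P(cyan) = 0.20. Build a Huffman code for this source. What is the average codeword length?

Repeatedly combine the two least-probable nodes; the expected code length is the sum of the merged weights.
merge 3/50 + 13/100 → 19/100
merge 19/100 + 1/5 → 39/100
merge 6/25 + 37/100 → 61/100
merge 39/100 + 61/100 → 1
L = 19/100 + 39/100 + 61/100 + 1 = 219/100 = 2.19 bits/symbol.

2.19 bits/symbol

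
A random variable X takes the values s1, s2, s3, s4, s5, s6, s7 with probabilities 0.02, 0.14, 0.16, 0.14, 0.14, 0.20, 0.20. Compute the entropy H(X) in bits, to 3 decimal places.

2.656 bits

H = −Σ pᵢ log₂ pᵢ.
−0.02·log₂(0.02) = 0.1129
−0.14·log₂(0.14) = 0.3971
−0.16·log₂(0.16) = 0.4230
−0.14·log₂(0.14) = 0.3971
−0.14·log₂(0.14) = 0.3971
−0.20·log₂(0.20) = 0.4644
−0.20·log₂(0.20) = 0.4644
Sum ≈ 2.6560 → 2.656 bits.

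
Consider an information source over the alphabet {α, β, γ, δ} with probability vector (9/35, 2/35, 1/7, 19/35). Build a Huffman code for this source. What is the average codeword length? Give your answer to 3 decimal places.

Repeatedly combine the two least-probable nodes; the expected code length is the sum of the merged weights.
merge 2/35 + 1/7 → 1/5
merge 1/5 + 9/35 → 16/35
merge 16/35 + 19/35 → 1
L = 1/5 + 16/35 + 1 = 58/35 ≈ 1.657 bits/symbol.

1.657 bits/symbol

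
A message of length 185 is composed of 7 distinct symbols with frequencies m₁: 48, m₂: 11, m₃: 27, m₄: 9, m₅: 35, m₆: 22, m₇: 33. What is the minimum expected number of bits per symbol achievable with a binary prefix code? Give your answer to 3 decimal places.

2.659 bits/symbol

Probabilities are the counts divided by 185.
Repeatedly combine the two least-probable nodes; the expected code length is the sum of the merged weights.
merge 9/185 + 11/185 → 4/37
merge 4/37 + 22/185 → 42/185
merge 27/185 + 33/185 → 12/37
merge 7/37 + 42/185 → 77/185
merge 48/185 + 12/37 → 108/185
merge 77/185 + 108/185 → 1
L = 4/37 + 42/185 + 12/37 + 77/185 + 108/185 + 1 = 492/185 ≈ 2.659 bits/symbol.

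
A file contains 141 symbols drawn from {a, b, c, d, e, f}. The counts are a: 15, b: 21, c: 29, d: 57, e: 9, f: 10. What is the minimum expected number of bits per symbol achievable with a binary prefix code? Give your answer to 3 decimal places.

Probabilities are the counts divided by 141.
Repeatedly combine the two least-probable nodes; the expected code length is the sum of the merged weights.
merge 3/47 + 10/141 → 19/141
merge 5/47 + 19/141 → 34/141
merge 7/47 + 29/141 → 50/141
merge 34/141 + 50/141 → 28/47
merge 19/47 + 28/47 → 1
L = 19/141 + 34/141 + 50/141 + 28/47 + 1 = 328/141 ≈ 2.326 bits/symbol.

2.326 bits/symbol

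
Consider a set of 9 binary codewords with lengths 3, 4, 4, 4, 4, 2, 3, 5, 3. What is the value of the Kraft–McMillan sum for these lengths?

With common denominator 2^5 = 32: Σ 2^(−ℓᵢ) = 4/32 + 2/32 + 2/32 + 2/32 + 2/32 + 8/32 + 4/32 + 1/32 + 4/32 = 29/32 = 0.90625.

0.90625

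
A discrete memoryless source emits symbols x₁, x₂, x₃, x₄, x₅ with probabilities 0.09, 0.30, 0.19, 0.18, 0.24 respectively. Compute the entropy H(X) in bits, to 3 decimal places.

H = −Σ pᵢ log₂ pᵢ.
−0.09·log₂(0.09) = 0.3127
−0.30·log₂(0.30) = 0.5211
−0.19·log₂(0.19) = 0.4552
−0.18·log₂(0.18) = 0.4453
−0.24·log₂(0.24) = 0.4941
Sum ≈ 2.2284 → 2.228 bits.

2.228 bits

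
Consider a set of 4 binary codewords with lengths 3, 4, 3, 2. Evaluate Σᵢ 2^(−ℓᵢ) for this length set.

With common denominator 2^4 = 16: Σ 2^(−ℓᵢ) = 2/16 + 1/16 + 2/16 + 4/16 = 9/16 = 0.5625.

0.5625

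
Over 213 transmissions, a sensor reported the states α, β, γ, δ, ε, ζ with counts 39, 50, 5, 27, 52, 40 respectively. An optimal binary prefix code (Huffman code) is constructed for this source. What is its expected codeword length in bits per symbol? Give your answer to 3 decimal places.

Probabilities are the counts divided by 213.
Repeatedly combine the two least-probable nodes; the expected code length is the sum of the merged weights.
merge 5/213 + 9/71 → 32/213
merge 32/213 + 13/71 → 1/3
merge 40/213 + 50/213 → 30/71
merge 52/213 + 1/3 → 41/71
merge 30/71 + 41/71 → 1
L = 32/213 + 1/3 + 30/71 + 41/71 + 1 = 529/213 ≈ 2.484 bits/symbol.

2.484 bits/symbol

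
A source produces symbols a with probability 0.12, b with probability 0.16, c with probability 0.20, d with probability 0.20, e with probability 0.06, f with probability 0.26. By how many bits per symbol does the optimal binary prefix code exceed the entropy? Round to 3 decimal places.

0.052 bits

Entropy H = −Σ p log₂ p ≈ 2.4677 bits.
Huffman merges: 3/50+3/25→9/50; 4/25+9/50→17/50; 1/5+1/5→2/5; 13/50+17/50→3/5; 2/5+3/5→1. L = 63/25 ≈ 2.5200.
L − H = 2.5200 − 2.4677 = 0.052 bits.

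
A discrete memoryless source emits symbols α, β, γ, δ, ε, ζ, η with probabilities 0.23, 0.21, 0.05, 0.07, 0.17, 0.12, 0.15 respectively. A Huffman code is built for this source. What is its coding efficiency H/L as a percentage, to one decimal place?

99.2%

Entropy H = −Σ p log₂ p ≈ 2.6573 bits.
Huffman merges: 1/20+7/100→3/25; 3/25+3/25→6/25; 3/20+17/100→8/25; 21/100+23/100→11/25; 6/25+8/25→14/25; 11/25+14/25→1. L = 67/25 ≈ 2.6800.
Efficiency = H/L = 2.6573/2.6800 = 99.2%.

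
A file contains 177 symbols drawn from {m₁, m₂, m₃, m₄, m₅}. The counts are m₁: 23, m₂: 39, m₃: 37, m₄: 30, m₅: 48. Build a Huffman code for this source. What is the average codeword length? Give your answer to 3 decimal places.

Probabilities are the counts divided by 177.
Repeatedly combine the two least-probable nodes; the expected code length is the sum of the merged weights.
merge 23/177 + 10/59 → 53/177
merge 37/177 + 13/59 → 76/177
merge 16/59 + 53/177 → 101/177
merge 76/177 + 101/177 → 1
L = 53/177 + 76/177 + 101/177 + 1 = 407/177 ≈ 2.299 bits/symbol.

2.299 bits/symbol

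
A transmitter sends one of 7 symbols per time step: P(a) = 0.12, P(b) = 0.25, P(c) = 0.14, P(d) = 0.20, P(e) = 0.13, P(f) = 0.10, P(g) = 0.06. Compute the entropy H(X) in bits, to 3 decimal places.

2.687 bits

H = −Σ pᵢ log₂ pᵢ.
−0.12·log₂(0.12) = 0.3671
−0.25·log₂(0.25) = 0.5000
−0.14·log₂(0.14) = 0.3971
−0.20·log₂(0.20) = 0.4644
−0.13·log₂(0.13) = 0.3826
−0.10·log₂(0.10) = 0.3322
−0.06·log₂(0.06) = 0.2435
Sum ≈ 2.6869 → 2.687 bits.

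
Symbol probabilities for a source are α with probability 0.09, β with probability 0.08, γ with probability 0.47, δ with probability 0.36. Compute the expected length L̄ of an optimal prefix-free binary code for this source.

Repeatedly combine the two least-probable nodes; the expected code length is the sum of the merged weights.
merge 2/25 + 9/100 → 17/100
merge 17/100 + 9/25 → 53/100
merge 47/100 + 53/100 → 1
L = 17/100 + 53/100 + 1 = 17/10 = 1.7 bits/symbol.

1.7 bits/symbol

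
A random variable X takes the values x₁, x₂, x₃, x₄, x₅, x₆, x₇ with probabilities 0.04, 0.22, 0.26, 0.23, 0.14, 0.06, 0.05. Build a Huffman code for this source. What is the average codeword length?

2.53 bits/symbol

Repeatedly combine the two least-probable nodes; the expected code length is the sum of the merged weights.
merge 1/25 + 1/20 → 9/100
merge 3/50 + 9/100 → 3/20
merge 7/50 + 3/20 → 29/100
merge 11/50 + 23/100 → 9/20
merge 13/50 + 29/100 → 11/20
merge 9/20 + 11/20 → 1
L = 9/100 + 3/20 + 29/100 + 9/20 + 11/20 + 1 = 253/100 = 2.53 bits/symbol.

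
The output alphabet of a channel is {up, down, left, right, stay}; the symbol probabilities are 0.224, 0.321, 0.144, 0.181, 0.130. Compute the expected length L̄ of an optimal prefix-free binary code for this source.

2.274 bits/symbol

Repeatedly combine the two least-probable nodes; the expected code length is the sum of the merged weights.
merge 13/100 + 18/125 → 137/500
merge 181/1000 + 28/125 → 81/200
merge 137/500 + 321/1000 → 119/200
merge 81/200 + 119/200 → 1
L = 137/500 + 81/200 + 119/200 + 1 = 1137/500 = 2.274 bits/symbol.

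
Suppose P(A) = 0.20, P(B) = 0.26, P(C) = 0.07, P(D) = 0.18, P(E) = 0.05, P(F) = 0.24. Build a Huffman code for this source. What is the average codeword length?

2.42 bits/symbol

Repeatedly combine the two least-probable nodes; the expected code length is the sum of the merged weights.
merge 1/20 + 7/100 → 3/25
merge 3/25 + 9/50 → 3/10
merge 1/5 + 6/25 → 11/25
merge 13/50 + 3/10 → 14/25
merge 11/25 + 14/25 → 1
L = 3/25 + 3/10 + 11/25 + 14/25 + 1 = 121/50 = 2.42 bits/symbol.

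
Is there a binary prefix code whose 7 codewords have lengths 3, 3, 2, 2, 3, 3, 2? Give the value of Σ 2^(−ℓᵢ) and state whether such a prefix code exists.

With common denominator 2^3 = 8: Σ 2^(−ℓᵢ) = 1/8 + 1/8 + 2/8 + 2/8 + 1/8 + 1/8 + 2/8 = 10/8 = 1.25.
Kraft's inequality requires Σ ≤ 1; here Σ = 1.25 > 1, so no such prefix code exists.

1.25; no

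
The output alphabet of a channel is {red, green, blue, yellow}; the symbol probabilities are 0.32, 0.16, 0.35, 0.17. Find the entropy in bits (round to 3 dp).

H = −Σ pᵢ log₂ pᵢ.
−0.32·log₂(0.32) = 0.5260
−0.16·log₂(0.16) = 0.4230
−0.35·log₂(0.35) = 0.5301
−0.17·log₂(0.17) = 0.4346
Sum ≈ 1.9137 → 1.914 bits.

1.914 bits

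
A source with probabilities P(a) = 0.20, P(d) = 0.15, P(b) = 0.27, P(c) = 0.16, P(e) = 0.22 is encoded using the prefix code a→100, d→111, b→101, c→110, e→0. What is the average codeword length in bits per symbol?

L̄ = Σ pᵢ·ℓᵢ = 0.20·3 + 0.15·3 + 0.27·3 + 0.16·3 + 0.22·1 = 2.56 bits/symbol.

2.56 bits/symbol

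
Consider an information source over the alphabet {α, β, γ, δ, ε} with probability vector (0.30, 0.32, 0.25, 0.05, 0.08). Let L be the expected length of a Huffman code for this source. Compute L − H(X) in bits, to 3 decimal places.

0.075 bits

Entropy H = −Σ p log₂ p ≈ 2.0547 bits.
Huffman merges: 1/20+2/25→13/100; 13/100+1/4→19/50; 3/10+8/25→31/50; 19/50+31/50→1. L = 213/100 ≈ 2.1300.
L − H = 2.1300 − 2.0547 = 0.075 bits.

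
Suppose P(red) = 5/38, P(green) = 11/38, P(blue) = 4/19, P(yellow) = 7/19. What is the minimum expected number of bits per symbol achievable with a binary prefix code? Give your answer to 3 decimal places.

1.974 bits/symbol

Repeatedly combine the two least-probable nodes; the expected code length is the sum of the merged weights.
merge 5/38 + 4/19 → 13/38
merge 11/38 + 13/38 → 12/19
merge 7/19 + 12/19 → 1
L = 13/38 + 12/19 + 1 = 75/38 ≈ 1.974 bits/symbol.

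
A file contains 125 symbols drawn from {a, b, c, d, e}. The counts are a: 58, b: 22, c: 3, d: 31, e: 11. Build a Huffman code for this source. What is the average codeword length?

1.936 bits/symbol

Probabilities are the counts divided by 125.
Repeatedly combine the two least-probable nodes; the expected code length is the sum of the merged weights.
merge 3/125 + 11/125 → 14/125
merge 14/125 + 22/125 → 36/125
merge 31/125 + 36/125 → 67/125
merge 58/125 + 67/125 → 1
L = 14/125 + 36/125 + 67/125 + 1 = 242/125 = 1.936 bits/symbol.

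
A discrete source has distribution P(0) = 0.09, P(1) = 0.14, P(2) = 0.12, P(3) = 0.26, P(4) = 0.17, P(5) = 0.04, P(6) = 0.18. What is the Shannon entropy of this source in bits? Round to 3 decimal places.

H = −Σ pᵢ log₂ pᵢ.
−0.09·log₂(0.09) = 0.3127
−0.14·log₂(0.14) = 0.3971
−0.12·log₂(0.12) = 0.3671
−0.26·log₂(0.26) = 0.5053
−0.17·log₂(0.17) = 0.4346
−0.04·log₂(0.04) = 0.1858
−0.18·log₂(0.18) = 0.4453
Sum ≈ 2.6478 → 2.648 bits.

2.648 bits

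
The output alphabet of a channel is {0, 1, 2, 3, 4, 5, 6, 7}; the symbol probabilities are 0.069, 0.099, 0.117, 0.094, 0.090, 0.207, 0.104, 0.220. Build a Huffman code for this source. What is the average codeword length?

2.925 bits/symbol

Repeatedly combine the two least-probable nodes; the expected code length is the sum of the merged weights.
merge 69/1000 + 9/100 → 159/1000
merge 47/500 + 99/1000 → 193/1000
merge 13/125 + 117/1000 → 221/1000
merge 159/1000 + 193/1000 → 44/125
merge 207/1000 + 11/50 → 427/1000
merge 221/1000 + 44/125 → 573/1000
merge 427/1000 + 573/1000 → 1
L = 159/1000 + 193/1000 + 221/1000 + 44/125 + 427/1000 + 573/1000 + 1 = 117/40 = 2.925 bits/symbol.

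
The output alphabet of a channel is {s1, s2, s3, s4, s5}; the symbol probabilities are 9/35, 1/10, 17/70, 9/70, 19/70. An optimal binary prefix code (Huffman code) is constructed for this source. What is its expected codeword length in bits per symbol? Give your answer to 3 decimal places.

2.229 bits/symbol

Repeatedly combine the two least-probable nodes; the expected code length is the sum of the merged weights.
merge 1/10 + 9/70 → 8/35
merge 8/35 + 17/70 → 33/70
merge 9/35 + 19/70 → 37/70
merge 33/70 + 37/70 → 1
L = 8/35 + 33/70 + 37/70 + 1 = 78/35 ≈ 2.229 bits/symbol.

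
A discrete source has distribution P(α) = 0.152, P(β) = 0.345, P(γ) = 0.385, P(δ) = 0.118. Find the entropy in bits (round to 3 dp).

H = −Σ pᵢ log₂ pᵢ.
−0.152·log₂(0.152) = 0.4131
−0.345·log₂(0.345) = 0.5297
−0.385·log₂(0.385) = 0.5302
−0.118·log₂(0.118) = 0.3638
Sum ≈ 1.8368 → 1.837 bits.

1.837 bits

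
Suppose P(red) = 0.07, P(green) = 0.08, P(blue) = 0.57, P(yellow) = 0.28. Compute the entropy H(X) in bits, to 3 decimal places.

H = −Σ pᵢ log₂ pᵢ.
−0.07·log₂(0.07) = 0.2686
−0.08·log₂(0.08) = 0.2915
−0.57·log₂(0.57) = 0.4623
−0.28·log₂(0.28) = 0.5142
Sum ≈ 1.5365 → 1.537 bits.

1.537 bits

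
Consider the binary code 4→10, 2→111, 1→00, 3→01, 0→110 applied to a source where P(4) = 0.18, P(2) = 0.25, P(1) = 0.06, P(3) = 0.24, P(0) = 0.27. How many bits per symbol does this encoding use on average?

2.52 bits/symbol

L̄ = Σ pᵢ·ℓᵢ = 0.18·2 + 0.25·3 + 0.06·2 + 0.24·2 + 0.27·3 = 2.52 bits/symbol.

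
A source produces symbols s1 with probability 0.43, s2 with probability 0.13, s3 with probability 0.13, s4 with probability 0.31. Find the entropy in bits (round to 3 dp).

H = −Σ pᵢ log₂ pᵢ.
−0.43·log₂(0.43) = 0.5236
−0.13·log₂(0.13) = 0.3826
−0.13·log₂(0.13) = 0.3826
−0.31·log₂(0.31) = 0.5238
Sum ≈ 1.8126 → 1.813 bits.

1.813 bits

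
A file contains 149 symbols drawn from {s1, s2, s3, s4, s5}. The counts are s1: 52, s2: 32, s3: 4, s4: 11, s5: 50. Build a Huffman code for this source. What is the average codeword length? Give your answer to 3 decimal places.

2.067 bits/symbol

Probabilities are the counts divided by 149.
Repeatedly combine the two least-probable nodes; the expected code length is the sum of the merged weights.
merge 4/149 + 11/149 → 15/149
merge 15/149 + 32/149 → 47/149
merge 47/149 + 50/149 → 97/149
merge 52/149 + 97/149 → 1
L = 15/149 + 47/149 + 97/149 + 1 = 308/149 ≈ 2.067 bits/symbol.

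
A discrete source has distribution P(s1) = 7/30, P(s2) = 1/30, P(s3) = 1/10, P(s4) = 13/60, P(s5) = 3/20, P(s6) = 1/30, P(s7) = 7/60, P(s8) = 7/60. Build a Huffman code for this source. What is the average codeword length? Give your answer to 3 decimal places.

Repeatedly combine the two least-probable nodes; the expected code length is the sum of the merged weights.
merge 1/30 + 1/30 → 1/15
merge 1/15 + 1/10 → 1/6
merge 7/60 + 7/60 → 7/30
merge 3/20 + 1/6 → 19/60
merge 13/60 + 7/30 → 9/20
merge 7/30 + 19/60 → 11/20
merge 9/20 + 11/20 → 1
L = 1/15 + 1/6 + 7/30 + 19/60 + 9/20 + 11/20 + 1 = 167/60 ≈ 2.783 bits/symbol.

2.783 bits/symbol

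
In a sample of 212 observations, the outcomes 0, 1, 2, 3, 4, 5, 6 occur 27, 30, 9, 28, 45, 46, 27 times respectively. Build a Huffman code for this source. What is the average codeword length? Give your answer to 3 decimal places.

2.741 bits/symbol

Probabilities are the counts divided by 212.
Repeatedly combine the two least-probable nodes; the expected code length is the sum of the merged weights.
merge 9/212 + 27/212 → 9/53
merge 27/212 + 7/53 → 55/212
merge 15/106 + 9/53 → 33/106
merge 45/212 + 23/106 → 91/212
merge 55/212 + 33/106 → 121/212
merge 91/212 + 121/212 → 1
L = 9/53 + 55/212 + 33/106 + 91/212 + 121/212 + 1 = 581/212 ≈ 2.741 bits/symbol.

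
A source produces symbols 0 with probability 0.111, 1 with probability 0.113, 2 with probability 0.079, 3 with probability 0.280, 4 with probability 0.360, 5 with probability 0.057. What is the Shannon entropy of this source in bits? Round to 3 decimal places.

2.277 bits

H = −Σ pᵢ log₂ pᵢ.
−0.111·log₂(0.111) = 0.3520
−0.113·log₂(0.113) = 0.3555
−0.079·log₂(0.079) = 0.2893
−0.280·log₂(0.280) = 0.5142
−0.360·log₂(0.360) = 0.5306
−0.057·log₂(0.057) = 0.2356
Sum ≈ 2.2772 → 2.277 bits.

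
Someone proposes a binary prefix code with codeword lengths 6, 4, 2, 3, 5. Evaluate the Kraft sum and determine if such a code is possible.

0.484375; yes

With common denominator 2^6 = 64: Σ 2^(−ℓᵢ) = 1/64 + 4/64 + 16/64 + 8/64 + 2/64 = 31/64 = 0.484375.
Kraft's inequality requires Σ ≤ 1; here Σ = 0.484375 ≤ 1, so such a prefix code exists.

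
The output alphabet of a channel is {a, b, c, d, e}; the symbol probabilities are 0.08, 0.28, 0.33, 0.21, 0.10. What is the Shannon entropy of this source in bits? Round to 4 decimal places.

2.1386 bits

H = −Σ pᵢ log₂ pᵢ.
−0.08·log₂(0.08) = 0.2915
−0.28·log₂(0.28) = 0.5142
−0.33·log₂(0.33) = 0.5278
−0.21·log₂(0.21) = 0.4728
−0.10·log₂(0.10) = 0.3322
Sum ≈ 2.1386 → 2.1386 bits.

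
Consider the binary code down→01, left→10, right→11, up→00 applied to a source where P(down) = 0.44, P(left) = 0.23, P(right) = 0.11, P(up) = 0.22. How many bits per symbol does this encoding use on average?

2 bits/symbol

L̄ = Σ pᵢ·ℓᵢ = 0.44·2 + 0.23·2 + 0.11·2 + 0.22·2 = 2 bits/symbol.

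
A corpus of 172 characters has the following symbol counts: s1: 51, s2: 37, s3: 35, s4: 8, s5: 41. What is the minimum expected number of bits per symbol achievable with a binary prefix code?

2.25 bits/symbol

Probabilities are the counts divided by 172.
Repeatedly combine the two least-probable nodes; the expected code length is the sum of the merged weights.
merge 2/43 + 35/172 → 1/4
merge 37/172 + 41/172 → 39/86
merge 1/4 + 51/172 → 47/86
merge 39/86 + 47/86 → 1
L = 1/4 + 39/86 + 47/86 + 1 = 9/4 = 2.25 bits/symbol.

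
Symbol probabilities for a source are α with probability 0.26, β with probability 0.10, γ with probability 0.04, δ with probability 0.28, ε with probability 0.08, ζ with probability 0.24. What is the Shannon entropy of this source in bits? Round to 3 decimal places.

H = −Σ pᵢ log₂ pᵢ.
−0.26·log₂(0.26) = 0.5053
−0.10·log₂(0.10) = 0.3322
−0.04·log₂(0.04) = 0.1858
−0.28·log₂(0.28) = 0.5142
−0.08·log₂(0.08) = 0.2915
−0.24·log₂(0.24) = 0.4941
Sum ≈ 2.3231 → 2.323 bits.

2.323 bits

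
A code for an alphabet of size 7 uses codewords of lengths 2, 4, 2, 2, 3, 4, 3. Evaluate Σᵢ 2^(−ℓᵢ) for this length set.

1.125

With common denominator 2^4 = 16: Σ 2^(−ℓᵢ) = 4/16 + 1/16 + 4/16 + 4/16 + 2/16 + 1/16 + 2/16 = 18/16 = 1.125.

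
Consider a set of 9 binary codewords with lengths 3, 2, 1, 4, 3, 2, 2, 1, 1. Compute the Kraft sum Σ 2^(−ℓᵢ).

2.5625

With common denominator 2^4 = 16: Σ 2^(−ℓᵢ) = 2/16 + 4/16 + 8/16 + 1/16 + 2/16 + 4/16 + 4/16 + 8/16 + 8/16 = 41/16 = 2.5625.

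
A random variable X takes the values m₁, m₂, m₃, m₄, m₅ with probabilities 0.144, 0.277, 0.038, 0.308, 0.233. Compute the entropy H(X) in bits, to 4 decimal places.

H = −Σ pᵢ log₂ pᵢ.
−0.144·log₂(0.144) = 0.4026
−0.277·log₂(0.277) = 0.5130
−0.038·log₂(0.038) = 0.1793
−0.308·log₂(0.308) = 0.5233
−0.233·log₂(0.233) = 0.4897
Sum ≈ 2.1079 → 2.1079 bits.

2.1079 bits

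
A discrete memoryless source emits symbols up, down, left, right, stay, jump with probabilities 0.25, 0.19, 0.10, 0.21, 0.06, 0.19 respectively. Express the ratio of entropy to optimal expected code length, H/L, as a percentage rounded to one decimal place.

98.0%

Entropy H = −Σ p log₂ p ≈ 2.4590 bits.
Huffman merges: 3/50+1/10→4/25; 4/25+19/100→7/20; 19/100+21/100→2/5; 1/4+7/20→3/5; 2/5+3/5→1. L = 251/100 ≈ 2.5100.
Efficiency = H/L = 2.4590/2.5100 = 98.0%.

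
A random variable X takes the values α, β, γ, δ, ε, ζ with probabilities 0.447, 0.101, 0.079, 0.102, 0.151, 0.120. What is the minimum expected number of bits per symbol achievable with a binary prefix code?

Repeatedly combine the two least-probable nodes; the expected code length is the sum of the merged weights.
merge 79/1000 + 101/1000 → 9/50
merge 51/500 + 3/25 → 111/500
merge 151/1000 + 9/50 → 331/1000
merge 111/500 + 331/1000 → 553/1000
merge 447/1000 + 553/1000 → 1
L = 9/50 + 111/500 + 331/1000 + 553/1000 + 1 = 1143/500 = 2.286 bits/symbol.

2.286 bits/symbol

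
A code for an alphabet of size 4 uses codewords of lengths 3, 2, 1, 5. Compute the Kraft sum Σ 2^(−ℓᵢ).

0.90625

With common denominator 2^5 = 32: Σ 2^(−ℓᵢ) = 4/32 + 8/32 + 16/32 + 1/32 = 29/32 = 0.90625.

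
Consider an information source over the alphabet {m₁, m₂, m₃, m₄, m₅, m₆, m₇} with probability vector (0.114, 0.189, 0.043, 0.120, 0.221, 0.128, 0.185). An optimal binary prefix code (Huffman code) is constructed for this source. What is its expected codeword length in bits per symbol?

2.747 bits/symbol

Repeatedly combine the two least-probable nodes; the expected code length is the sum of the merged weights.
merge 43/1000 + 57/500 → 157/1000
merge 3/25 + 16/125 → 31/125
merge 157/1000 + 37/200 → 171/500
merge 189/1000 + 221/1000 → 41/100
merge 31/125 + 171/500 → 59/100
merge 41/100 + 59/100 → 1
L = 157/1000 + 31/125 + 171/500 + 41/100 + 59/100 + 1 = 2747/1000 = 2.747 bits/symbol.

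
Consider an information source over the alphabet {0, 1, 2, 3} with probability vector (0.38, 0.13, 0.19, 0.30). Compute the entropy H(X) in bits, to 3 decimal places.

H = −Σ pᵢ log₂ pᵢ.
−0.38·log₂(0.38) = 0.5305
−0.13·log₂(0.13) = 0.3826
−0.19·log₂(0.19) = 0.4552
−0.30·log₂(0.30) = 0.5211
Sum ≈ 1.8894 → 1.889 bits.

1.889 bits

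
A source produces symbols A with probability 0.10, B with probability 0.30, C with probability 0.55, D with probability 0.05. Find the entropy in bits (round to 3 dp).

H = −Σ pᵢ log₂ pᵢ.
−0.10·log₂(0.10) = 0.3322
−0.30·log₂(0.30) = 0.5211
−0.55·log₂(0.55) = 0.4744
−0.05·log₂(0.05) = 0.2161
Sum ≈ 1.5438 → 1.544 bits.

1.544 bits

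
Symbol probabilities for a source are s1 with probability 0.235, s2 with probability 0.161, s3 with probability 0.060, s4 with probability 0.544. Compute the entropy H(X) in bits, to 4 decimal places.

H = −Σ pᵢ log₂ pᵢ.
−0.235·log₂(0.235) = 0.4910
−0.161·log₂(0.161) = 0.4242
−0.060·log₂(0.060) = 0.2435
−0.544·log₂(0.544) = 0.4778
Sum ≈ 1.6365 → 1.6365 bits.

1.6365 bits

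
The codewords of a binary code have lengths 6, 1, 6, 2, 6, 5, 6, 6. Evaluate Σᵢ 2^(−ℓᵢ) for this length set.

With common denominator 2^6 = 64: Σ 2^(−ℓᵢ) = 1/64 + 32/64 + 1/64 + 16/64 + 1/64 + 2/64 + 1/64 + 1/64 = 55/64 = 0.859375.

0.859375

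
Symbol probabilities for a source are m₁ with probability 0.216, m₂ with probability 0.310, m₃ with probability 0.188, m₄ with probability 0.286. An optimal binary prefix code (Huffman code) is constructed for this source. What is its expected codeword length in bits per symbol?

Repeatedly combine the two least-probable nodes; the expected code length is the sum of the merged weights.
merge 47/250 + 27/125 → 101/250
merge 143/500 + 31/100 → 149/250
merge 101/250 + 149/250 → 1
L = 101/250 + 149/250 + 1 = 2 bits/symbol.

2 bits/symbol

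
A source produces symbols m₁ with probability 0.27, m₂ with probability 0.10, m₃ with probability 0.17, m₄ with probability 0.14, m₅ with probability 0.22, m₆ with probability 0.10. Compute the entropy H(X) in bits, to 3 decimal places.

2.487 bits

H = −Σ pᵢ log₂ pᵢ.
−0.27·log₂(0.27) = 0.5100
−0.10·log₂(0.10) = 0.3322
−0.17·log₂(0.17) = 0.4346
−0.14·log₂(0.14) = 0.3971
−0.22·log₂(0.22) = 0.4806
−0.10·log₂(0.10) = 0.3322
Sum ≈ 2.4867 → 2.487 bits.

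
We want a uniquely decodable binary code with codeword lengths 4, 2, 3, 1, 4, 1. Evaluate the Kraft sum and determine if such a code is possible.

1.5; no

With common denominator 2^4 = 16: Σ 2^(−ℓᵢ) = 1/16 + 4/16 + 2/16 + 8/16 + 1/16 + 8/16 = 24/16 = 1.5.
Kraft's inequality requires Σ ≤ 1; here Σ = 1.5 > 1, so no such prefix code exists.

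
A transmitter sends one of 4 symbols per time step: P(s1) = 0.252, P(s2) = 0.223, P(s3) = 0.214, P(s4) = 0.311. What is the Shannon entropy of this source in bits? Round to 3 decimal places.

H = −Σ pᵢ log₂ pᵢ.
−0.252·log₂(0.252) = 0.5011
−0.223·log₂(0.223) = 0.4828
−0.214·log₂(0.214) = 0.4760
−0.311·log₂(0.311) = 0.5240
Sum ≈ 1.9839 → 1.984 bits.

1.984 bits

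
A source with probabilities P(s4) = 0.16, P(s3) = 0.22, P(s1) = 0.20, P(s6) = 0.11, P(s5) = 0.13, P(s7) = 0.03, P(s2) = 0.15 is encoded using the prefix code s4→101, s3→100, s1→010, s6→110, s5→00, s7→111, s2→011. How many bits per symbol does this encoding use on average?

2.87 bits/symbol

L̄ = Σ pᵢ·ℓᵢ = 0.16·3 + 0.22·3 + 0.20·3 + 0.11·3 + 0.13·2 + 0.03·3 + 0.15·3 = 2.87 bits/symbol.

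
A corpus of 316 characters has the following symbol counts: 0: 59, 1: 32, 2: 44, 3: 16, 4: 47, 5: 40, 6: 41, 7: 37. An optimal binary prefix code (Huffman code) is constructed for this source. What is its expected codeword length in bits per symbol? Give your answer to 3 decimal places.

2.965 bits/symbol

Probabilities are the counts divided by 316.
Repeatedly combine the two least-probable nodes; the expected code length is the sum of the merged weights.
merge 4/79 + 8/79 → 12/79
merge 37/316 + 10/79 → 77/316
merge 41/316 + 11/79 → 85/316
merge 47/316 + 12/79 → 95/316
merge 59/316 + 77/316 → 34/79
merge 85/316 + 95/316 → 45/79
merge 34/79 + 45/79 → 1
L = 12/79 + 77/316 + 85/316 + 95/316 + 34/79 + 45/79 + 1 = 937/316 ≈ 2.965 bits/symbol.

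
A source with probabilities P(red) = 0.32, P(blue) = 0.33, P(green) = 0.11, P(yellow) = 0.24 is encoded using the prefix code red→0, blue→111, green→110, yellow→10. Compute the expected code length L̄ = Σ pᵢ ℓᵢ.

2.12 bits/symbol

L̄ = Σ pᵢ·ℓᵢ = 0.32·1 + 0.33·3 + 0.11·3 + 0.24·2 = 2.12 bits/symbol.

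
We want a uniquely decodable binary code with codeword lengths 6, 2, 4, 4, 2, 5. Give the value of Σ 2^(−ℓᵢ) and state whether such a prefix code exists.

With common denominator 2^6 = 64: Σ 2^(−ℓᵢ) = 1/64 + 16/64 + 4/64 + 4/64 + 16/64 + 2/64 = 43/64 = 0.671875.
Kraft's inequality requires Σ ≤ 1; here Σ = 0.671875 ≤ 1, so such a prefix code exists.

0.671875; yes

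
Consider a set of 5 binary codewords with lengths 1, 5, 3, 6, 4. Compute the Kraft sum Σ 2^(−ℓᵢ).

0.734375

With common denominator 2^6 = 64: Σ 2^(−ℓᵢ) = 32/64 + 2/64 + 8/64 + 1/64 + 4/64 = 47/64 = 0.734375.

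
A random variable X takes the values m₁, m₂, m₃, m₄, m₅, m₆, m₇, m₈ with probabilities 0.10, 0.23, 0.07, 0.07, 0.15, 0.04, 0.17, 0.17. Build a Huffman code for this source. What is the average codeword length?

2.88 bits/symbol

Repeatedly combine the two least-probable nodes; the expected code length is the sum of the merged weights.
merge 1/25 + 7/100 → 11/100
merge 7/100 + 1/10 → 17/100
merge 11/100 + 3/20 → 13/50
merge 17/100 + 17/100 → 17/50
merge 17/100 + 23/100 → 2/5
merge 13/50 + 17/50 → 3/5
merge 2/5 + 3/5 → 1
L = 11/100 + 17/100 + 13/50 + 17/50 + 2/5 + 3/5 + 1 = 72/25 = 2.88 bits/symbol.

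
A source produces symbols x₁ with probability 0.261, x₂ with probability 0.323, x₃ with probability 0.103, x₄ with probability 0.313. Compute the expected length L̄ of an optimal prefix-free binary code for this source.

Repeatedly combine the two least-probable nodes; the expected code length is the sum of the merged weights.
merge 103/1000 + 261/1000 → 91/250
merge 313/1000 + 323/1000 → 159/250
merge 91/250 + 159/250 → 1
L = 91/250 + 159/250 + 1 = 2 bits/symbol.

2 bits/symbol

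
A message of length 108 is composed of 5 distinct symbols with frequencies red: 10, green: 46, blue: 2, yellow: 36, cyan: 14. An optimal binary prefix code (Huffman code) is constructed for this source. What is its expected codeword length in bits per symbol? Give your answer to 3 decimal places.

Probabilities are the counts divided by 108.
Repeatedly combine the two least-probable nodes; the expected code length is the sum of the merged weights.
merge 1/54 + 5/54 → 1/9
merge 1/9 + 7/54 → 13/54
merge 13/54 + 1/3 → 31/54
merge 23/54 + 31/54 → 1
L = 1/9 + 13/54 + 31/54 + 1 = 52/27 ≈ 1.926 bits/symbol.

1.926 bits/symbol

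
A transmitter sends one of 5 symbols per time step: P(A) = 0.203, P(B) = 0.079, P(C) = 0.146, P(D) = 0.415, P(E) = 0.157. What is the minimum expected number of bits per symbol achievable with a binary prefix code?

2.17 bits/symbol

Repeatedly combine the two least-probable nodes; the expected code length is the sum of the merged weights.
merge 79/1000 + 73/500 → 9/40
merge 157/1000 + 203/1000 → 9/25
merge 9/40 + 9/25 → 117/200
merge 83/200 + 117/200 → 1
L = 9/40 + 9/25 + 117/200 + 1 = 217/100 = 2.17 bits/symbol.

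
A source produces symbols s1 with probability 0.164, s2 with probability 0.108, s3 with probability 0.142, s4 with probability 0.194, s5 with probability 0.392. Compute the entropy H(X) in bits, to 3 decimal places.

2.163 bits

H = −Σ pᵢ log₂ pᵢ.
−0.164·log₂(0.164) = 0.4278
−0.108·log₂(0.108) = 0.3468
−0.142·log₂(0.142) = 0.3999
−0.194·log₂(0.194) = 0.4590
−0.392·log₂(0.392) = 0.5296
Sum ≈ 2.1630 → 2.163 bits.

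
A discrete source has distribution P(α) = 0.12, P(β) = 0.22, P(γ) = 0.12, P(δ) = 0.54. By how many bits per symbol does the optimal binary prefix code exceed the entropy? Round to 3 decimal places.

Entropy H = −Σ p log₂ p ≈ 1.6948 bits.
Huffman merges: 3/25+3/25→6/25; 11/50+6/25→23/50; 23/50+27/50→1. L = 17/10 ≈ 1.7000.
L − H = 1.7000 − 1.6948 = 0.005 bits.

0.005 bits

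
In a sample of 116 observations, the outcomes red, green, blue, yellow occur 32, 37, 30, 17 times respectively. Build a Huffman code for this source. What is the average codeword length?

Probabilities are the counts divided by 116.
Repeatedly combine the two least-probable nodes; the expected code length is the sum of the merged weights.
merge 17/116 + 15/58 → 47/116
merge 8/29 + 37/116 → 69/116
merge 47/116 + 69/116 → 1
L = 47/116 + 69/116 + 1 = 2 bits/symbol.

2 bits/symbol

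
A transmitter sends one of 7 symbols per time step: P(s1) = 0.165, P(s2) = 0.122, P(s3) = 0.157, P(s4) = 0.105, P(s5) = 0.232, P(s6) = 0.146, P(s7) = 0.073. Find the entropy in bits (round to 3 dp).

2.730 bits

H = −Σ pᵢ log₂ pᵢ.
−0.165·log₂(0.165) = 0.4289
−0.122·log₂(0.122) = 0.3703
−0.157·log₂(0.157) = 0.4194
−0.105·log₂(0.105) = 0.3414
−0.232·log₂(0.232) = 0.4890
−0.146·log₂(0.146) = 0.4053
−0.073·log₂(0.073) = 0.2756
Sum ≈ 2.7299 → 2.730 bits.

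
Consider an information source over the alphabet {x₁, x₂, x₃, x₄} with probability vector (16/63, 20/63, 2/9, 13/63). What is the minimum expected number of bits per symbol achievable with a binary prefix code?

2 bits/symbol

Repeatedly combine the two least-probable nodes; the expected code length is the sum of the merged weights.
merge 13/63 + 2/9 → 3/7
merge 16/63 + 20/63 → 4/7
merge 3/7 + 4/7 → 1
L = 3/7 + 4/7 + 1 = 2 bits/symbol.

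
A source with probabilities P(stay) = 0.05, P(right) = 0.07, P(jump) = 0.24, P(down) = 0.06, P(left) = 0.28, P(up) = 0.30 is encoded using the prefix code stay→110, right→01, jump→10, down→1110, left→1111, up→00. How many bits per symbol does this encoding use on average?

2.73 bits/symbol

L̄ = Σ pᵢ·ℓᵢ = 0.05·3 + 0.07·2 + 0.24·2 + 0.06·4 + 0.28·4 + 0.30·2 = 2.73 bits/symbol.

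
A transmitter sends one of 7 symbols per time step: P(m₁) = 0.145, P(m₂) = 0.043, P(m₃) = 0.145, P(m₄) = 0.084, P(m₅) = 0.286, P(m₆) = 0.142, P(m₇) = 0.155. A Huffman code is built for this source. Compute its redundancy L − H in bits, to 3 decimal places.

0.049 bits

Entropy H = −Σ p log₂ p ≈ 2.6365 bits.
Huffman merges: 43/1000+21/250→127/1000; 127/1000+71/500→269/1000; 29/200+29/200→29/100; 31/200+269/1000→53/125; 143/500+29/100→72/125; 53/125+72/125→1. L = 1343/500 ≈ 2.6860.
L − H = 2.6860 − 2.6365 = 0.049 bits.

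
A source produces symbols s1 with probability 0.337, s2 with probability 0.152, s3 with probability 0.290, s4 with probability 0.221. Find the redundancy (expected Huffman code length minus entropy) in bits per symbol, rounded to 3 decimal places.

0.059 bits

Entropy H = −Σ p log₂ p ≈ 1.9411 bits.
Huffman merges: 19/125+221/1000→373/1000; 29/100+337/1000→627/1000; 373/1000+627/1000→1. L = 2 ≈ 2.0000.
L − H = 2.0000 − 1.9411 = 0.059 bits.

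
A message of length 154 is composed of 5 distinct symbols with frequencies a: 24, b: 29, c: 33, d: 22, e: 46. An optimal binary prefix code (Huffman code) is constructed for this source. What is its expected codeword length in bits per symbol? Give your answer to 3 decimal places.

Probabilities are the counts divided by 154.
Repeatedly combine the two least-probable nodes; the expected code length is the sum of the merged weights.
merge 1/7 + 12/77 → 23/77
merge 29/154 + 3/14 → 31/77
merge 23/77 + 23/77 → 46/77
merge 31/77 + 46/77 → 1
L = 23/77 + 31/77 + 46/77 + 1 = 177/77 ≈ 2.299 bits/symbol.

2.299 bits/symbol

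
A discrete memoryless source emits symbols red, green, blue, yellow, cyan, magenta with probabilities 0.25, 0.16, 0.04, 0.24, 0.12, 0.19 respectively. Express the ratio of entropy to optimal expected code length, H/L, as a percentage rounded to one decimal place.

97.8%

Entropy H = −Σ p log₂ p ≈ 2.4252 bits.
Huffman merges: 1/25+3/25→4/25; 4/25+4/25→8/25; 19/100+6/25→43/100; 1/4+8/25→57/100; 43/100+57/100→1. L = 62/25 ≈ 2.4800.
Efficiency = H/L = 2.4252/2.4800 = 97.8%.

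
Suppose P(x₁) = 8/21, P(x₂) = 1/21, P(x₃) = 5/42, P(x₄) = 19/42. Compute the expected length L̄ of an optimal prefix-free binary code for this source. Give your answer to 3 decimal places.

Repeatedly combine the two least-probable nodes; the expected code length is the sum of the merged weights.
merge 1/21 + 5/42 → 1/6
merge 1/6 + 8/21 → 23/42
merge 19/42 + 23/42 → 1
L = 1/6 + 23/42 + 1 = 12/7 ≈ 1.714 bits/symbol.

1.714 bits/symbol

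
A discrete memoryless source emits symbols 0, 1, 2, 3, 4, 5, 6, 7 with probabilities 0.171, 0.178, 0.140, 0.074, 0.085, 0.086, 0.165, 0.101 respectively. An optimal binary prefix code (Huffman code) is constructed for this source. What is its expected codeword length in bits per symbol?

2.981 bits/symbol

Repeatedly combine the two least-probable nodes; the expected code length is the sum of the merged weights.
merge 37/500 + 17/200 → 159/1000
merge 43/500 + 101/1000 → 187/1000
merge 7/50 + 159/1000 → 299/1000
merge 33/200 + 171/1000 → 42/125
merge 89/500 + 187/1000 → 73/200
merge 299/1000 + 42/125 → 127/200
merge 73/200 + 127/200 → 1
L = 159/1000 + 187/1000 + 299/1000 + 42/125 + 73/200 + 127/200 + 1 = 2981/1000 = 2.981 bits/symbol.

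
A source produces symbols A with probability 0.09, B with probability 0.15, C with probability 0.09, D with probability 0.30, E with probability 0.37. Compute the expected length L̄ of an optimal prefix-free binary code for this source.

2.14 bits/symbol

Repeatedly combine the two least-probable nodes; the expected code length is the sum of the merged weights.
merge 9/100 + 9/100 → 9/50
merge 3/20 + 9/50 → 33/100
merge 3/10 + 33/100 → 63/100
merge 37/100 + 63/100 → 1
L = 9/50 + 33/100 + 63/100 + 1 = 107/50 = 2.14 bits/symbol.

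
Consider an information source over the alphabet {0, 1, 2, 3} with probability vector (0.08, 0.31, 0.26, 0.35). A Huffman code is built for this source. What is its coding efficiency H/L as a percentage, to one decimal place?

93.0%

Entropy H = −Σ p log₂ p ≈ 1.8507 bits.
Huffman merges: 2/25+13/50→17/50; 31/100+17/50→13/20; 7/20+13/20→1. L = 199/100 ≈ 1.9900.
Efficiency = H/L = 1.8507/1.9900 = 93.0%.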